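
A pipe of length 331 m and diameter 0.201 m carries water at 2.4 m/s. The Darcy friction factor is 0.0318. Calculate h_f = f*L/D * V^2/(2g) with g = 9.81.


Darcy-Weisbach equation: h_f = f * (L/D) * V^2/(2g).
f * L/D = 0.0318 * 331/0.201 = 52.3672.
V^2/(2g) = 2.4^2 / (2*9.81) = 5.76 / 19.62 = 0.2936 m.
h_f = 52.3672 * 0.2936 = 15.374 m.

15.374


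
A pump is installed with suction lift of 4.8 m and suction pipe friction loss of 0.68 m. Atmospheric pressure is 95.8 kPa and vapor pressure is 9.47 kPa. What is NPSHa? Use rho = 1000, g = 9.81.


NPSHa = p_atm/(rho*g) - z_s - hf_s - p_vap/(rho*g).
p_atm/(rho*g) = 95.8*1000 / (1000*9.81) = 9.766 m.
p_vap/(rho*g) = 9.47*1000 / (1000*9.81) = 0.965 m.
NPSHa = 9.766 - 4.8 - 0.68 - 0.965
      = 3.32 m.

3.32


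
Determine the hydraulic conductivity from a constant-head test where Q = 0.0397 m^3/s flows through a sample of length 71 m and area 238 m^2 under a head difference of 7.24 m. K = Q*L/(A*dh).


From K = Q*L / (A*dh):
Numerator: Q*L = 0.0397 * 71 = 2.8187.
Denominator: A*dh = 238 * 7.24 = 1723.12.
K = 2.8187 / 1723.12 = 0.001636 m/s.

0.001636


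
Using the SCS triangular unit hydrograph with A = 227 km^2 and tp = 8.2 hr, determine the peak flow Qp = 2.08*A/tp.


SCS formula: Qp = 2.08 * A / tp.
Qp = 2.08 * 227 / 8.2
   = 472.16 / 8.2
   = 57.58 m^3/s per cm.

57.58


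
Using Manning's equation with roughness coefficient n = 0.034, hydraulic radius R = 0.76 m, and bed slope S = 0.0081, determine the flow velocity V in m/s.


Manning's equation gives V = (1/n) * R^(2/3) * S^(1/2).
First, compute R^(2/3) = 0.76^(2/3) = 0.8328.
Next, S^(1/2) = 0.0081^(1/2) = 0.09.
Then 1/n = 1/0.034 = 29.41.
V = 29.41 * 0.8328 * 0.09 = 2.2045 m/s.

2.2045


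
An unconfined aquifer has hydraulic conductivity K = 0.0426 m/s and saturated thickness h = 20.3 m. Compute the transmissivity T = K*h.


Transmissivity is defined as T = K * h.
T = 0.0426 * 20.3
  = 0.8648 m^2/s.

0.8648


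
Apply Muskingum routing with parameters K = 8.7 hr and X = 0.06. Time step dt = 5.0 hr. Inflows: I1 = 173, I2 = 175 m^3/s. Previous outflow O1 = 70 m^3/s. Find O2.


Muskingum coefficients:
denom = 2*K*(1-X) + dt = 2*8.7*(1-0.06) + 5.0 = 21.356.
C0 = (dt - 2*K*X)/denom = (5.0 - 2*8.7*0.06)/21.356 = 0.1852.
C1 = (dt + 2*K*X)/denom = (5.0 + 2*8.7*0.06)/21.356 = 0.283.
C2 = (2*K*(1-X) - dt)/denom = 0.5317.
O2 = C0*I2 + C1*I1 + C2*O1
   = 0.1852*175 + 0.283*173 + 0.5317*70
   = 118.6 m^3/s.

118.6


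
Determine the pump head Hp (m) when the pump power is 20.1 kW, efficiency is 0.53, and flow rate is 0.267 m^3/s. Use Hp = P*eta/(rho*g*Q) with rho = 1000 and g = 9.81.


Pump head formula: Hp = P * eta / (rho * g * Q).
Numerator: P * eta = 20.1 * 1000 * 0.53 = 10653.0 W.
Denominator: rho * g * Q = 1000 * 9.81 * 0.267 = 2619.27.
Hp = 10653.0 / 2619.27 = 4.07 m.

4.07


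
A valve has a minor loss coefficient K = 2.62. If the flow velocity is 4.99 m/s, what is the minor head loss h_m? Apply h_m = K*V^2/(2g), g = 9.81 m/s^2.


Minor loss formula: h_m = K * V^2/(2g).
V^2 = 4.99^2 = 24.9001.
V^2/(2g) = 24.9001 / 19.62 = 1.2691 m.
h_m = 2.62 * 1.2691 = 3.3251 m.

3.3251


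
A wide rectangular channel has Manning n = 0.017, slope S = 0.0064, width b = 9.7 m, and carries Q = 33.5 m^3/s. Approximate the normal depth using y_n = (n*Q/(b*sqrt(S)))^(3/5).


We use the wide-channel approximation y_n = (n*Q/(b*sqrt(S)))^(3/5).
sqrt(S) = sqrt(0.0064) = 0.08.
Numerator: n*Q = 0.017 * 33.5 = 0.5695.
Denominator: b*sqrt(S) = 9.7 * 0.08 = 0.776.
arg = 0.7339.
y_n = 0.7339^(3/5) = 0.8306 m.

0.8306


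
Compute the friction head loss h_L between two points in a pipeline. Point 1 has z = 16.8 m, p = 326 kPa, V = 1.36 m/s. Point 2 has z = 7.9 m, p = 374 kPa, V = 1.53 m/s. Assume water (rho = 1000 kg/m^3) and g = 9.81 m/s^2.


Total head at each section: H = z + p/(rho*g) + V^2/(2g).
H1 = 16.8 + 326*1000/(1000*9.81) + 1.36^2/(2*9.81)
   = 16.8 + 33.231 + 0.0943
   = 50.126 m.
H2 = 7.9 + 374*1000/(1000*9.81) + 1.53^2/(2*9.81)
   = 7.9 + 38.124 + 0.1193
   = 46.144 m.
h_L = H1 - H2 = 50.126 - 46.144 = 3.982 m.

3.982


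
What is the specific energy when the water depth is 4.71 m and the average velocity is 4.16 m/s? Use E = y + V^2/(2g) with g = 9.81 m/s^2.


Specific energy E = y + V^2/(2g).
Velocity head = V^2/(2g) = 4.16^2 / (2*9.81) = 17.3056 / 19.62 = 0.882 m.
E = 4.71 + 0.882 = 5.592 m.

5.592


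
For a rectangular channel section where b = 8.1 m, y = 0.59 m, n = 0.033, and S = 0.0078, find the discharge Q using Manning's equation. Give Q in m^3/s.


For a rectangular channel, the cross-sectional area A = b * y = 8.1 * 0.59 = 4.78 m^2.
The wetted perimeter P = b + 2y = 8.1 + 2*0.59 = 9.28 m.
Hydraulic radius R = A/P = 4.78/9.28 = 0.515 m.
Velocity V = (1/n)*R^(2/3)*S^(1/2) = (1/0.033)*0.515^(2/3)*0.0078^(1/2) = 1.7195 m/s.
Discharge Q = A * V = 4.78 * 1.7195 = 8.217 m^3/s.

8.217


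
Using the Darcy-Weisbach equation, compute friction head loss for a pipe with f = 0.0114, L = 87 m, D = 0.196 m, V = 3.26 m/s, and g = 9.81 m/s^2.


Darcy-Weisbach equation: h_f = f * (L/D) * V^2/(2g).
f * L/D = 0.0114 * 87/0.196 = 5.0602.
V^2/(2g) = 3.26^2 / (2*9.81) = 10.6276 / 19.62 = 0.5417 m.
h_f = 5.0602 * 0.5417 = 2.741 m.

2.741


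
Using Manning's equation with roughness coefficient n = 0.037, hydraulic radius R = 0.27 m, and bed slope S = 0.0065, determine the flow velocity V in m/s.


Manning's equation gives V = (1/n) * R^(2/3) * S^(1/2).
First, compute R^(2/3) = 0.27^(2/3) = 0.4177.
Next, S^(1/2) = 0.0065^(1/2) = 0.080623.
Then 1/n = 1/0.037 = 27.03.
V = 27.03 * 0.4177 * 0.080623 = 0.9103 m/s.

0.9103


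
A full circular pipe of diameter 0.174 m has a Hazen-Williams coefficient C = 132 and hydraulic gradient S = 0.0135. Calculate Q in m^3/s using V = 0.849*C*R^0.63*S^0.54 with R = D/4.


For a full circular pipe, R = D/4 = 0.174/4 = 0.0435 m.
V = 0.849 * 132 * 0.0435^0.63 * 0.0135^0.54
  = 0.849 * 132 * 0.138755 * 0.097809
  = 1.5209 m/s.
Pipe area A = pi*D^2/4 = pi*0.174^2/4 = 0.0238 m^2.
Q = A * V = 0.0238 * 1.5209 = 0.0362 m^3/s.

0.0362


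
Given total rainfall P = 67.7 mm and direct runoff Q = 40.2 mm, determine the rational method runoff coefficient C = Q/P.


The runoff coefficient C = runoff depth / rainfall depth.
C = 40.2 / 67.7
  = 0.5938.

0.5938


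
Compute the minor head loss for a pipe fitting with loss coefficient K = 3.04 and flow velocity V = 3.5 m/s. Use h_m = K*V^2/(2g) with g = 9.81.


Minor loss formula: h_m = K * V^2/(2g).
V^2 = 3.5^2 = 12.25.
V^2/(2g) = 12.25 / 19.62 = 0.6244 m.
h_m = 3.04 * 0.6244 = 1.8981 m.

1.8981


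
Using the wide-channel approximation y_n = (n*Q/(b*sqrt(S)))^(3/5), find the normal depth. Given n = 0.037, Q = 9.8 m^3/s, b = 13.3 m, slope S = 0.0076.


We use the wide-channel approximation y_n = (n*Q/(b*sqrt(S)))^(3/5).
sqrt(S) = sqrt(0.0076) = 0.087178.
Numerator: n*Q = 0.037 * 9.8 = 0.3626.
Denominator: b*sqrt(S) = 13.3 * 0.087178 = 1.159467.
arg = 0.3127.
y_n = 0.3127^(3/5) = 0.4979 m.

0.4979


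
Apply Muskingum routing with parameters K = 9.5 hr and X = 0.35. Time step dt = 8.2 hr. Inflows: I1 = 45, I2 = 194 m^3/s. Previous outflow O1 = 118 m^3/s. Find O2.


Muskingum coefficients:
denom = 2*K*(1-X) + dt = 2*9.5*(1-0.35) + 8.2 = 20.55.
C0 = (dt - 2*K*X)/denom = (8.2 - 2*9.5*0.35)/20.55 = 0.0754.
C1 = (dt + 2*K*X)/denom = (8.2 + 2*9.5*0.35)/20.55 = 0.7226.
C2 = (2*K*(1-X) - dt)/denom = 0.2019.
O2 = C0*I2 + C1*I1 + C2*O1
   = 0.0754*194 + 0.7226*45 + 0.2019*118
   = 70.98 m^3/s.

70.98


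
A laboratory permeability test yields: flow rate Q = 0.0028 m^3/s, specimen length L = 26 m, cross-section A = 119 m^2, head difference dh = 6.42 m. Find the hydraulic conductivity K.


From K = Q*L / (A*dh):
Numerator: Q*L = 0.0028 * 26 = 0.0728.
Denominator: A*dh = 119 * 6.42 = 763.98.
K = 0.0728 / 763.98 = 9.5e-05 m/s.

9.5e-05


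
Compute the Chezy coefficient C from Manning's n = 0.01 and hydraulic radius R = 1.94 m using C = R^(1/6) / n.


The Chezy coefficient relates to Manning's n through C = R^(1/6) / n.
R^(1/6) = 1.94^(1/6) = 1.116778.
C = 1.116778 / 0.01 = 111.68 m^(1/2)/s.

111.68


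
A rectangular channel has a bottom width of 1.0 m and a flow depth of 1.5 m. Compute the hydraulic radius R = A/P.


For a rectangular section:
Flow area A = b * y = 1.0 * 1.5 = 1.5 m^2.
Wetted perimeter P = b + 2y = 1.0 + 2*1.5 = 4.0 m.
Hydraulic radius R = A/P = 1.5 / 4.0 = 0.375 m.

0.375


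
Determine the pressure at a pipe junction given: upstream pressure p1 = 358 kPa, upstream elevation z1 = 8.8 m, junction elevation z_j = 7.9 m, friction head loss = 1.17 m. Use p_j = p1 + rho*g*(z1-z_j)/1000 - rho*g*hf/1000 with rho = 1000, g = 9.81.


Junction pressure: p_j = p1 + rho*g*(z1 - z_j)/1000 - rho*g*hf/1000.
Elevation term = 1000*9.81*(8.8 - 7.9)/1000 = 8.829 kPa.
Friction term = 1000*9.81*1.17/1000 = 11.478 kPa.
p_j = 358 + 8.829 - 11.478 = 355.35 kPa.

355.35


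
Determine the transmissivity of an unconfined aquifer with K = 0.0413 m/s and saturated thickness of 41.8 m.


Transmissivity is defined as T = K * h.
T = 0.0413 * 41.8
  = 1.7263 m^2/s.

1.7263


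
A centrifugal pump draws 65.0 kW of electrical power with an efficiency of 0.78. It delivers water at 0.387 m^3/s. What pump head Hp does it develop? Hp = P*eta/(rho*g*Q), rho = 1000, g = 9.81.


Pump head formula: Hp = P * eta / (rho * g * Q).
Numerator: P * eta = 65.0 * 1000 * 0.78 = 50700.0 W.
Denominator: rho * g * Q = 1000 * 9.81 * 0.387 = 3796.47.
Hp = 50700.0 / 3796.47 = 13.35 m.

13.35


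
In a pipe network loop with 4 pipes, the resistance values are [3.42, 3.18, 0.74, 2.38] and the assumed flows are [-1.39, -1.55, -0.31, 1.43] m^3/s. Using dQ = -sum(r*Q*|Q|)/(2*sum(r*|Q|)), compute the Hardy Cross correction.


Numerator terms (r*Q*|Q|): 3.42*-1.39*|-1.39| = -6.6078; 3.18*-1.55*|-1.55| = -7.64; 0.74*-0.31*|-0.31| = -0.0711; 2.38*1.43*|1.43| = 4.8669.
Sum of numerator = -9.452.
Denominator terms (r*|Q|): 3.42*|-1.39| = 4.7538; 3.18*|-1.55| = 4.929; 0.74*|-0.31| = 0.2294; 2.38*|1.43| = 3.4034.
2 * sum of denominator = 2 * 13.3156 = 26.6312.
dQ = --9.452 / 26.6312 = 0.3549 m^3/s.

0.3549


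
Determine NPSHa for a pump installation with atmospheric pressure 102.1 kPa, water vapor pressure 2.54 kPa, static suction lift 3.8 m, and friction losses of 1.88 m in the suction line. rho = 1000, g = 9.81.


NPSHa = p_atm/(rho*g) - z_s - hf_s - p_vap/(rho*g).
p_atm/(rho*g) = 102.1*1000 / (1000*9.81) = 10.408 m.
p_vap/(rho*g) = 2.54*1000 / (1000*9.81) = 0.259 m.
NPSHa = 10.408 - 3.8 - 1.88 - 0.259
      = 4.47 m.

4.47


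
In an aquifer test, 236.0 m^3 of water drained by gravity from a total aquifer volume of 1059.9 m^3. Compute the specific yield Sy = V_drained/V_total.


Specific yield Sy = Volume drained / Total volume.
Sy = 236.0 / 1059.9
   = 0.2227.

0.2227


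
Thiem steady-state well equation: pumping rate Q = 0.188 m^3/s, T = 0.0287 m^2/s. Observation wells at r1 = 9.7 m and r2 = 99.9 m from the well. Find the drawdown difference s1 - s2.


Thiem equation: s1 - s2 = Q/(2*pi*T) * ln(r2/r1).
ln(r2/r1) = ln(99.9/9.7) = 2.332.
Q/(2*pi*T) = 0.188 / (2*pi*0.0287) = 0.188 / 0.1803 = 1.0425.
s1 - s2 = 1.0425 * 2.332 = 2.4313 m.

2.4313


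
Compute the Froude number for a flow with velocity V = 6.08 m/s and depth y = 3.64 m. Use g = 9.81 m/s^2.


The Froude number is defined as Fr = V / sqrt(g*y).
g*y = 9.81 * 3.64 = 35.7084.
sqrt(g*y) = sqrt(35.7084) = 5.9757.
Fr = 6.08 / 5.9757 = 1.0175.

1.0175


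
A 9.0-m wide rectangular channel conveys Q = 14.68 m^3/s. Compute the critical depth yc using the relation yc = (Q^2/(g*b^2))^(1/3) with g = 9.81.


Using yc = (Q^2 / (g * b^2))^(1/3):
Q^2 = 14.68^2 = 215.5.
g * b^2 = 9.81 * 9.0^2 = 9.81 * 81.0 = 794.61.
Q^2 / (g*b^2) = 215.5 / 794.61 = 0.2712.
yc = 0.2712^(1/3) = 0.6473 m.

0.6473


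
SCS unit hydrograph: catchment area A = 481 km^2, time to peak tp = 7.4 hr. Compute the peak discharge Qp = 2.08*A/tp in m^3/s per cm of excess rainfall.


SCS formula: Qp = 2.08 * A / tp.
Qp = 2.08 * 481 / 7.4
   = 1000.48 / 7.4
   = 135.2 m^3/s per cm.

135.2


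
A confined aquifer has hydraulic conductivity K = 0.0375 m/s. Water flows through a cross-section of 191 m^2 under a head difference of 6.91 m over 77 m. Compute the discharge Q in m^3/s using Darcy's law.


Darcy's law: Q = K * A * i, where i = dh/L.
Hydraulic gradient i = 6.91 / 77 = 0.08974.
Q = 0.0375 * 191 * 0.08974
  = 0.6428 m^3/s.

0.6428


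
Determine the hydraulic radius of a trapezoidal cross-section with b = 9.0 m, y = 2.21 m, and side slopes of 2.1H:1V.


For a trapezoidal section with side slope z:
A = (b + z*y)*y = (9.0 + 2.1*2.21)*2.21 = 30.147 m^2.
P = b + 2*y*sqrt(1 + z^2) = 9.0 + 2*2.21*sqrt(1 + 2.1^2) = 19.281 m.
R = A/P = 30.147 / 19.281 = 1.5636 m.

1.5636


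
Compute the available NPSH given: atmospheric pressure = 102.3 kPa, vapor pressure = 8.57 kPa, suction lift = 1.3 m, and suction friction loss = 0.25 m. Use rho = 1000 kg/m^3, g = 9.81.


NPSHa = p_atm/(rho*g) - z_s - hf_s - p_vap/(rho*g).
p_atm/(rho*g) = 102.3*1000 / (1000*9.81) = 10.428 m.
p_vap/(rho*g) = 8.57*1000 / (1000*9.81) = 0.874 m.
NPSHa = 10.428 - 1.3 - 0.25 - 0.874
      = 8.0 m.

8.0


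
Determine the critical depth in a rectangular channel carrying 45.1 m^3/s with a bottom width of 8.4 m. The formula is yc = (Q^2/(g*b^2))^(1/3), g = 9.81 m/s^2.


Using yc = (Q^2 / (g * b^2))^(1/3):
Q^2 = 45.1^2 = 2034.01.
g * b^2 = 9.81 * 8.4^2 = 9.81 * 70.56 = 692.19.
Q^2 / (g*b^2) = 2034.01 / 692.19 = 2.9385.
yc = 2.9385^(1/3) = 1.4323 m.

1.4323


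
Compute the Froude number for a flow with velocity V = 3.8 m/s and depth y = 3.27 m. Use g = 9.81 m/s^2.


The Froude number is defined as Fr = V / sqrt(g*y).
g*y = 9.81 * 3.27 = 32.0787.
sqrt(g*y) = sqrt(32.0787) = 5.6638.
Fr = 3.8 / 5.6638 = 0.6709.

0.6709


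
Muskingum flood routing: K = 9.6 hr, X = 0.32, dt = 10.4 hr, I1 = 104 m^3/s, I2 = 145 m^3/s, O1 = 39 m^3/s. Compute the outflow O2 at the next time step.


Muskingum coefficients:
denom = 2*K*(1-X) + dt = 2*9.6*(1-0.32) + 10.4 = 23.456.
C0 = (dt - 2*K*X)/denom = (10.4 - 2*9.6*0.32)/23.456 = 0.1814.
C1 = (dt + 2*K*X)/denom = (10.4 + 2*9.6*0.32)/23.456 = 0.7053.
C2 = (2*K*(1-X) - dt)/denom = 0.1132.
O2 = C0*I2 + C1*I1 + C2*O1
   = 0.1814*145 + 0.7053*104 + 0.1132*39
   = 104.08 m^3/s.

104.08


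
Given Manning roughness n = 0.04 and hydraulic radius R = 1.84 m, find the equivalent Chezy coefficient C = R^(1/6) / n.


The Chezy coefficient relates to Manning's n through C = R^(1/6) / n.
R^(1/6) = 1.84^(1/6) = 1.106971.
C = 1.106971 / 0.04 = 27.67 m^(1/2)/s.

27.67


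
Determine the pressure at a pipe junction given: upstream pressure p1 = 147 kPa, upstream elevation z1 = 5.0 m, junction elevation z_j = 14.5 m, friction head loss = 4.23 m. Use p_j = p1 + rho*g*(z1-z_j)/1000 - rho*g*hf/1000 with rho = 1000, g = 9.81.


Junction pressure: p_j = p1 + rho*g*(z1 - z_j)/1000 - rho*g*hf/1000.
Elevation term = 1000*9.81*(5.0 - 14.5)/1000 = -93.195 kPa.
Friction term = 1000*9.81*4.23/1000 = 41.496 kPa.
p_j = 147 + -93.195 - 41.496 = 12.31 kPa.

12.31


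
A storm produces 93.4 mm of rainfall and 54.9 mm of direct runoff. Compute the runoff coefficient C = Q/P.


The runoff coefficient C = runoff depth / rainfall depth.
C = 54.9 / 93.4
  = 0.5878.

0.5878


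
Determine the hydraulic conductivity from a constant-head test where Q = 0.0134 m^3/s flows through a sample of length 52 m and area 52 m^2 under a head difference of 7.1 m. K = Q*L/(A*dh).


From K = Q*L / (A*dh):
Numerator: Q*L = 0.0134 * 52 = 0.6968.
Denominator: A*dh = 52 * 7.1 = 369.2.
K = 0.6968 / 369.2 = 0.001887 m/s.

0.001887


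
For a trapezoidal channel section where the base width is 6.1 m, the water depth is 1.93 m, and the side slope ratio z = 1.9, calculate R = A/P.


For a trapezoidal section with side slope z:
A = (b + z*y)*y = (6.1 + 1.9*1.93)*1.93 = 18.85 m^2.
P = b + 2*y*sqrt(1 + z^2) = 6.1 + 2*1.93*sqrt(1 + 1.9^2) = 14.388 m.
R = A/P = 18.85 / 14.388 = 1.3102 m.

1.3102


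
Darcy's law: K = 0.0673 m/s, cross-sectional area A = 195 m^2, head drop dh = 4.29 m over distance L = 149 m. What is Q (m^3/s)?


Darcy's law: Q = K * A * i, where i = dh/L.
Hydraulic gradient i = 4.29 / 149 = 0.028792.
Q = 0.0673 * 195 * 0.028792
  = 0.3779 m^3/s.

0.3779


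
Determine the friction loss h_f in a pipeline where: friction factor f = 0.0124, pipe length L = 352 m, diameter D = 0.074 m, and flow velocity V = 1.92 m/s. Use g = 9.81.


Darcy-Weisbach equation: h_f = f * (L/D) * V^2/(2g).
f * L/D = 0.0124 * 352/0.074 = 58.9838.
V^2/(2g) = 1.92^2 / (2*9.81) = 3.6864 / 19.62 = 0.1879 m.
h_f = 58.9838 * 0.1879 = 11.082 m.

11.082


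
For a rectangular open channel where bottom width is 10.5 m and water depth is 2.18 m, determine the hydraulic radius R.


For a rectangular section:
Flow area A = b * y = 10.5 * 2.18 = 22.89 m^2.
Wetted perimeter P = b + 2y = 10.5 + 2*2.18 = 14.86 m.
Hydraulic radius R = A/P = 22.89 / 14.86 = 1.5404 m.

1.5404


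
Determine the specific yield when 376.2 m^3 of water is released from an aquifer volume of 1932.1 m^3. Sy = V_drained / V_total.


Specific yield Sy = Volume drained / Total volume.
Sy = 376.2 / 1932.1
   = 0.1947.

0.1947


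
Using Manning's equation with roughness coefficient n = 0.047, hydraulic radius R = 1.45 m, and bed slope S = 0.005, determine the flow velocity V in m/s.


Manning's equation gives V = (1/n) * R^(2/3) * S^(1/2).
First, compute R^(2/3) = 1.45^(2/3) = 1.2811.
Next, S^(1/2) = 0.005^(1/2) = 0.070711.
Then 1/n = 1/0.047 = 21.28.
V = 21.28 * 1.2811 * 0.070711 = 1.9274 m/s.

1.9274


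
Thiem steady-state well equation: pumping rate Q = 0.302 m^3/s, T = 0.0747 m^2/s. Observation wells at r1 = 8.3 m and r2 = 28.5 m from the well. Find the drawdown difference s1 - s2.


Thiem equation: s1 - s2 = Q/(2*pi*T) * ln(r2/r1).
ln(r2/r1) = ln(28.5/8.3) = 1.2336.
Q/(2*pi*T) = 0.302 / (2*pi*0.0747) = 0.302 / 0.4694 = 0.6434.
s1 - s2 = 0.6434 * 1.2336 = 0.7938 m.

0.7938


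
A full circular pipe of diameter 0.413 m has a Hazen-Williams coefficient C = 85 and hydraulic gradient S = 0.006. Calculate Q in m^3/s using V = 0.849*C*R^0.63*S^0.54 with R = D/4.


For a full circular pipe, R = D/4 = 0.413/4 = 0.1032 m.
V = 0.849 * 85 * 0.1032^0.63 * 0.006^0.54
  = 0.849 * 85 * 0.239194 * 0.063125
  = 1.0896 m/s.
Pipe area A = pi*D^2/4 = pi*0.413^2/4 = 0.134 m^2.
Q = A * V = 0.134 * 1.0896 = 0.146 m^3/s.

0.146


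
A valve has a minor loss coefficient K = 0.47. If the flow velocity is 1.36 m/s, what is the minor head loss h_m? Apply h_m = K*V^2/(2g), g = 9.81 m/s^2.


Minor loss formula: h_m = K * V^2/(2g).
V^2 = 1.36^2 = 1.8496.
V^2/(2g) = 1.8496 / 19.62 = 0.0943 m.
h_m = 0.47 * 0.0943 = 0.0443 m.

0.0443


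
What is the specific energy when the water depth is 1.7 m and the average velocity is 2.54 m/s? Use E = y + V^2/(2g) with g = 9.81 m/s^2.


Specific energy E = y + V^2/(2g).
Velocity head = V^2/(2g) = 2.54^2 / (2*9.81) = 6.4516 / 19.62 = 0.3288 m.
E = 1.7 + 0.3288 = 2.0288 m.

2.0288


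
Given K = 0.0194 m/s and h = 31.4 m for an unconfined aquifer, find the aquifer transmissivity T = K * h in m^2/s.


Transmissivity is defined as T = K * h.
T = 0.0194 * 31.4
  = 0.6092 m^2/s.

0.6092


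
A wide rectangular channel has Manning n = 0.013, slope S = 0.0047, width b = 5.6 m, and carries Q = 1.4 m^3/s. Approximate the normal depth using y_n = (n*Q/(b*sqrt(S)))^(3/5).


We use the wide-channel approximation y_n = (n*Q/(b*sqrt(S)))^(3/5).
sqrt(S) = sqrt(0.0047) = 0.068557.
Numerator: n*Q = 0.013 * 1.4 = 0.0182.
Denominator: b*sqrt(S) = 5.6 * 0.068557 = 0.383919.
arg = 0.0474.
y_n = 0.0474^(3/5) = 0.1605 m.

0.1605


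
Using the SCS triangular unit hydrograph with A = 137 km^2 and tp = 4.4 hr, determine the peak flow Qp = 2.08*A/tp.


SCS formula: Qp = 2.08 * A / tp.
Qp = 2.08 * 137 / 4.4
   = 284.96 / 4.4
   = 64.76 m^3/s per cm.

64.76


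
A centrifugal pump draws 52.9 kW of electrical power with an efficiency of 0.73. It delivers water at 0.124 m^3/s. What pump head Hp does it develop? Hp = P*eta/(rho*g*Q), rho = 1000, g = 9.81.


Pump head formula: Hp = P * eta / (rho * g * Q).
Numerator: P * eta = 52.9 * 1000 * 0.73 = 38617.0 W.
Denominator: rho * g * Q = 1000 * 9.81 * 0.124 = 1216.44.
Hp = 38617.0 / 1216.44 = 31.75 m.

31.75


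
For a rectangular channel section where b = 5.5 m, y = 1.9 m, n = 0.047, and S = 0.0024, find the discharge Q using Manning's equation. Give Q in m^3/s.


For a rectangular channel, the cross-sectional area A = b * y = 5.5 * 1.9 = 10.45 m^2.
The wetted perimeter P = b + 2y = 5.5 + 2*1.9 = 9.3 m.
Hydraulic radius R = A/P = 10.45/9.3 = 1.1237 m.
Velocity V = (1/n)*R^(2/3)*S^(1/2) = (1/0.047)*1.1237^(2/3)*0.0024^(1/2) = 1.1266 m/s.
Discharge Q = A * V = 10.45 * 1.1266 = 11.773 m^3/s.

11.773


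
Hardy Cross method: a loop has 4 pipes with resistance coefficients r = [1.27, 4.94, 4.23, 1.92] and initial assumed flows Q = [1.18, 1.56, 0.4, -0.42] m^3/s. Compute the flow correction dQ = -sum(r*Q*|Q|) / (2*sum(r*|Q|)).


Numerator terms (r*Q*|Q|): 1.27*1.18*|1.18| = 1.7683; 4.94*1.56*|1.56| = 12.022; 4.23*0.4*|0.4| = 0.6768; 1.92*-0.42*|-0.42| = -0.3387.
Sum of numerator = 14.1284.
Denominator terms (r*|Q|): 1.27*|1.18| = 1.4986; 4.94*|1.56| = 7.7064; 4.23*|0.4| = 1.692; 1.92*|-0.42| = 0.8064.
2 * sum of denominator = 2 * 11.7034 = 23.4068.
dQ = -14.1284 / 23.4068 = -0.6036 m^3/s.

-0.6036


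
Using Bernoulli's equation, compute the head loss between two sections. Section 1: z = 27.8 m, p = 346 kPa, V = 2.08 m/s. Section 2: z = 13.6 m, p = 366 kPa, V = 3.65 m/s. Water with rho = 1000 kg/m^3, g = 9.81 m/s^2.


Total head at each section: H = z + p/(rho*g) + V^2/(2g).
H1 = 27.8 + 346*1000/(1000*9.81) + 2.08^2/(2*9.81)
   = 27.8 + 35.27 + 0.2205
   = 63.291 m.
H2 = 13.6 + 366*1000/(1000*9.81) + 3.65^2/(2*9.81)
   = 13.6 + 37.309 + 0.679
   = 51.588 m.
h_L = H1 - H2 = 63.291 - 51.588 = 11.703 m.

11.703


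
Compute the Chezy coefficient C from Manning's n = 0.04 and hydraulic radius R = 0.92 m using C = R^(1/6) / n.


The Chezy coefficient relates to Manning's n through C = R^(1/6) / n.
R^(1/6) = 0.92^(1/6) = 0.986199.
C = 0.986199 / 0.04 = 24.65 m^(1/2)/s.

24.65


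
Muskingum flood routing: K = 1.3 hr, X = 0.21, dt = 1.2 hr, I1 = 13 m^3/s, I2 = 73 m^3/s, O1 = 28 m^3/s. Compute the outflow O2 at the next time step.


Muskingum coefficients:
denom = 2*K*(1-X) + dt = 2*1.3*(1-0.21) + 1.2 = 3.254.
C0 = (dt - 2*K*X)/denom = (1.2 - 2*1.3*0.21)/3.254 = 0.201.
C1 = (dt + 2*K*X)/denom = (1.2 + 2*1.3*0.21)/3.254 = 0.5366.
C2 = (2*K*(1-X) - dt)/denom = 0.2624.
O2 = C0*I2 + C1*I1 + C2*O1
   = 0.201*73 + 0.5366*13 + 0.2624*28
   = 29.0 m^3/s.

29.0


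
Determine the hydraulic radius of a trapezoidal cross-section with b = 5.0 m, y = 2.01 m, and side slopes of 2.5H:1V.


For a trapezoidal section with side slope z:
A = (b + z*y)*y = (5.0 + 2.5*2.01)*2.01 = 20.15 m^2.
P = b + 2*y*sqrt(1 + z^2) = 5.0 + 2*2.01*sqrt(1 + 2.5^2) = 15.824 m.
R = A/P = 20.15 / 15.824 = 1.2734 m.

1.2734


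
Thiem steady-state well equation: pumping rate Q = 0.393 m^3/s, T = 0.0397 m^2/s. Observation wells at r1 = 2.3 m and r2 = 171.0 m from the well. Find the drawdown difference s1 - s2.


Thiem equation: s1 - s2 = Q/(2*pi*T) * ln(r2/r1).
ln(r2/r1) = ln(171.0/2.3) = 4.3088.
Q/(2*pi*T) = 0.393 / (2*pi*0.0397) = 0.393 / 0.2494 = 1.5755.
s1 - s2 = 1.5755 * 4.3088 = 6.7885 m.

6.7885


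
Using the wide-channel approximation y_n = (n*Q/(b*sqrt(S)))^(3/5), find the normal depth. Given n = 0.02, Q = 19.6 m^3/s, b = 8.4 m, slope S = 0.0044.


We use the wide-channel approximation y_n = (n*Q/(b*sqrt(S)))^(3/5).
sqrt(S) = sqrt(0.0044) = 0.066332.
Numerator: n*Q = 0.02 * 19.6 = 0.392.
Denominator: b*sqrt(S) = 8.4 * 0.066332 = 0.557189.
arg = 0.7035.
y_n = 0.7035^(3/5) = 0.8098 m.

0.8098


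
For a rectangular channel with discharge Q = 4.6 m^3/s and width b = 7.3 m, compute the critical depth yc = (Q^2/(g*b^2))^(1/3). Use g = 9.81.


Using yc = (Q^2 / (g * b^2))^(1/3):
Q^2 = 4.6^2 = 21.16.
g * b^2 = 9.81 * 7.3^2 = 9.81 * 53.29 = 522.77.
Q^2 / (g*b^2) = 21.16 / 522.77 = 0.0405.
yc = 0.0405^(1/3) = 0.3433 m.

0.3433


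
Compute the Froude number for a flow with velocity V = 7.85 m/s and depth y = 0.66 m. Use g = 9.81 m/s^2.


The Froude number is defined as Fr = V / sqrt(g*y).
g*y = 9.81 * 0.66 = 6.4746.
sqrt(g*y) = sqrt(6.4746) = 2.5445.
Fr = 7.85 / 2.5445 = 3.0851.

3.0851


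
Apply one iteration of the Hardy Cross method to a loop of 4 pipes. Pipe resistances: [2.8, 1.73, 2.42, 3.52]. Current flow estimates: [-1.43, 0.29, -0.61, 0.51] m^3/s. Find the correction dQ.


Numerator terms (r*Q*|Q|): 2.8*-1.43*|-1.43| = -5.7257; 1.73*0.29*|0.29| = 0.1455; 2.42*-0.61*|-0.61| = -0.9005; 3.52*0.51*|0.51| = 0.9156.
Sum of numerator = -5.5652.
Denominator terms (r*|Q|): 2.8*|-1.43| = 4.004; 1.73*|0.29| = 0.5017; 2.42*|-0.61| = 1.4762; 3.52*|0.51| = 1.7952.
2 * sum of denominator = 2 * 7.7771 = 15.5542.
dQ = --5.5652 / 15.5542 = 0.3578 m^3/s.

0.3578


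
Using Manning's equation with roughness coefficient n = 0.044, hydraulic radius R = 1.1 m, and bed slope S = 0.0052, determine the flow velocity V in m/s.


Manning's equation gives V = (1/n) * R^(2/3) * S^(1/2).
First, compute R^(2/3) = 1.1^(2/3) = 1.0656.
Next, S^(1/2) = 0.0052^(1/2) = 0.072111.
Then 1/n = 1/0.044 = 22.73.
V = 22.73 * 1.0656 * 0.072111 = 1.7464 m/s.

1.7464


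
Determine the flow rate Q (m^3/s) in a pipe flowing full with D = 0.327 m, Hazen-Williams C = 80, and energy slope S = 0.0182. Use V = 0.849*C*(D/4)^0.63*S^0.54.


For a full circular pipe, R = D/4 = 0.327/4 = 0.0818 m.
V = 0.849 * 80 * 0.0818^0.63 * 0.0182^0.54
  = 0.849 * 80 * 0.206475 * 0.114931
  = 1.6118 m/s.
Pipe area A = pi*D^2/4 = pi*0.327^2/4 = 0.084 m^2.
Q = A * V = 0.084 * 1.6118 = 0.1354 m^3/s.

0.1354


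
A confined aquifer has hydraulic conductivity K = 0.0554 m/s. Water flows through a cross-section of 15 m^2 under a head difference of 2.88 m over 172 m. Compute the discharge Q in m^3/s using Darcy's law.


Darcy's law: Q = K * A * i, where i = dh/L.
Hydraulic gradient i = 2.88 / 172 = 0.016744.
Q = 0.0554 * 15 * 0.016744
  = 0.0139 m^3/s.

0.0139


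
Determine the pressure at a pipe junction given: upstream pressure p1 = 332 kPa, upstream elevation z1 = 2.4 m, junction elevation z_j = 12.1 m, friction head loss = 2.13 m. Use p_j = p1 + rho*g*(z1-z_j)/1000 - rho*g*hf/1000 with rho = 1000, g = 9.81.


Junction pressure: p_j = p1 + rho*g*(z1 - z_j)/1000 - rho*g*hf/1000.
Elevation term = 1000*9.81*(2.4 - 12.1)/1000 = -95.157 kPa.
Friction term = 1000*9.81*2.13/1000 = 20.895 kPa.
p_j = 332 + -95.157 - 20.895 = 215.95 kPa.

215.95


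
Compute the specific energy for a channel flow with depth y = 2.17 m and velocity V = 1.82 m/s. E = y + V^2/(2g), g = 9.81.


Specific energy E = y + V^2/(2g).
Velocity head = V^2/(2g) = 1.82^2 / (2*9.81) = 3.3124 / 19.62 = 0.1688 m.
E = 2.17 + 0.1688 = 2.3388 m.

2.3388


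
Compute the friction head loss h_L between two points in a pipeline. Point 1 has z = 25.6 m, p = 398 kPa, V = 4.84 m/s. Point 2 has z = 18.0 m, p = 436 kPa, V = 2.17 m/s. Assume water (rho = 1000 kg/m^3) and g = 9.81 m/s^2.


Total head at each section: H = z + p/(rho*g) + V^2/(2g).
H1 = 25.6 + 398*1000/(1000*9.81) + 4.84^2/(2*9.81)
   = 25.6 + 40.571 + 1.194
   = 67.365 m.
H2 = 18.0 + 436*1000/(1000*9.81) + 2.17^2/(2*9.81)
   = 18.0 + 44.444 + 0.24
   = 62.684 m.
h_L = H1 - H2 = 67.365 - 62.684 = 4.68 m.

4.68


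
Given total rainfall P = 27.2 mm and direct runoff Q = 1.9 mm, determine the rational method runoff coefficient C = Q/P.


The runoff coefficient C = runoff depth / rainfall depth.
C = 1.9 / 27.2
  = 0.0699.

0.0699


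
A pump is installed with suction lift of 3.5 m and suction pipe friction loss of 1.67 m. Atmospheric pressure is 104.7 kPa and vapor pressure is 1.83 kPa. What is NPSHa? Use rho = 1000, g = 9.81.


NPSHa = p_atm/(rho*g) - z_s - hf_s - p_vap/(rho*g).
p_atm/(rho*g) = 104.7*1000 / (1000*9.81) = 10.673 m.
p_vap/(rho*g) = 1.83*1000 / (1000*9.81) = 0.187 m.
NPSHa = 10.673 - 3.5 - 1.67 - 0.187
      = 5.32 m.

5.32


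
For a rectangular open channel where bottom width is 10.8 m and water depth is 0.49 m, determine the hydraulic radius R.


For a rectangular section:
Flow area A = b * y = 10.8 * 0.49 = 5.29 m^2.
Wetted perimeter P = b + 2y = 10.8 + 2*0.49 = 11.78 m.
Hydraulic radius R = A/P = 5.29 / 11.78 = 0.4492 m.

0.4492


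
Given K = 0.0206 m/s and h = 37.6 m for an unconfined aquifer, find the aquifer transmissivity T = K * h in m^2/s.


Transmissivity is defined as T = K * h.
T = 0.0206 * 37.6
  = 0.7746 m^2/s.

0.7746


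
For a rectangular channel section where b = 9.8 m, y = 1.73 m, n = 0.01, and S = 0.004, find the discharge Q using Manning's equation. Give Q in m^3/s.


For a rectangular channel, the cross-sectional area A = b * y = 9.8 * 1.73 = 16.95 m^2.
The wetted perimeter P = b + 2y = 9.8 + 2*1.73 = 13.26 m.
Hydraulic radius R = A/P = 16.95/13.26 = 1.2786 m.
Velocity V = (1/n)*R^(2/3)*S^(1/2) = (1/0.01)*1.2786^(2/3)*0.004^(1/2) = 7.4504 m/s.
Discharge Q = A * V = 16.95 * 7.4504 = 126.315 m^3/s.

126.315


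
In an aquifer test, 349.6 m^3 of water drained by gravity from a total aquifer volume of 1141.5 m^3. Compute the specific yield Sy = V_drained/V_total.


Specific yield Sy = Volume drained / Total volume.
Sy = 349.6 / 1141.5
   = 0.3063.

0.3063


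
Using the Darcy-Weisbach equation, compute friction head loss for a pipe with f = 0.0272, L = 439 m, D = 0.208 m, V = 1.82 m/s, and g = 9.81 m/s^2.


Darcy-Weisbach equation: h_f = f * (L/D) * V^2/(2g).
f * L/D = 0.0272 * 439/0.208 = 57.4077.
V^2/(2g) = 1.82^2 / (2*9.81) = 3.3124 / 19.62 = 0.1688 m.
h_f = 57.4077 * 0.1688 = 9.692 m.

9.692


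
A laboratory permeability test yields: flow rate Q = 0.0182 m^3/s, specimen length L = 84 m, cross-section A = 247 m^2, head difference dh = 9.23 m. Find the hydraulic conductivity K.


From K = Q*L / (A*dh):
Numerator: Q*L = 0.0182 * 84 = 1.5288.
Denominator: A*dh = 247 * 9.23 = 2279.81.
K = 1.5288 / 2279.81 = 0.000671 m/s.

0.000671


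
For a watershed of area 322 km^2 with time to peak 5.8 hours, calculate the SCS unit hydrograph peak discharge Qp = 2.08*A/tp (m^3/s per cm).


SCS formula: Qp = 2.08 * A / tp.
Qp = 2.08 * 322 / 5.8
   = 669.76 / 5.8
   = 115.48 m^3/s per cm.

115.48


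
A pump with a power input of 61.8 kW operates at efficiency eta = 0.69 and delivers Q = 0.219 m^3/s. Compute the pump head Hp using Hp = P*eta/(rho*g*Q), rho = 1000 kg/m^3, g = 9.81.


Pump head formula: Hp = P * eta / (rho * g * Q).
Numerator: P * eta = 61.8 * 1000 * 0.69 = 42642.0 W.
Denominator: rho * g * Q = 1000 * 9.81 * 0.219 = 2148.39.
Hp = 42642.0 / 2148.39 = 19.85 m.

19.85


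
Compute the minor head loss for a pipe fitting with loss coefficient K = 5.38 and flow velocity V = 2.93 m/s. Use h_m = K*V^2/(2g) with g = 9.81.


Minor loss formula: h_m = K * V^2/(2g).
V^2 = 2.93^2 = 8.5849.
V^2/(2g) = 8.5849 / 19.62 = 0.4376 m.
h_m = 5.38 * 0.4376 = 2.3541 m.

2.3541


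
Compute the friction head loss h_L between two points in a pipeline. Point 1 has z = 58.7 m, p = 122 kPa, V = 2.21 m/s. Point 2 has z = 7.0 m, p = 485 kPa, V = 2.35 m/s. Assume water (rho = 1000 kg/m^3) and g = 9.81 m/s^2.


Total head at each section: H = z + p/(rho*g) + V^2/(2g).
H1 = 58.7 + 122*1000/(1000*9.81) + 2.21^2/(2*9.81)
   = 58.7 + 12.436 + 0.2489
   = 71.385 m.
H2 = 7.0 + 485*1000/(1000*9.81) + 2.35^2/(2*9.81)
   = 7.0 + 49.439 + 0.2815
   = 56.721 m.
h_L = H1 - H2 = 71.385 - 56.721 = 14.664 m.

14.664


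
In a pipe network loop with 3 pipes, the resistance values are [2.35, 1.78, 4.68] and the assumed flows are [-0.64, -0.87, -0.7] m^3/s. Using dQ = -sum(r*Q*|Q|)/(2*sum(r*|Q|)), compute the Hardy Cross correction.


Numerator terms (r*Q*|Q|): 2.35*-0.64*|-0.64| = -0.9626; 1.78*-0.87*|-0.87| = -1.3473; 4.68*-0.7*|-0.7| = -2.2932.
Sum of numerator = -4.603.
Denominator terms (r*|Q|): 2.35*|-0.64| = 1.504; 1.78*|-0.87| = 1.5486; 4.68*|-0.7| = 3.276.
2 * sum of denominator = 2 * 6.3286 = 12.6572.
dQ = --4.603 / 12.6572 = 0.3637 m^3/s.

0.3637


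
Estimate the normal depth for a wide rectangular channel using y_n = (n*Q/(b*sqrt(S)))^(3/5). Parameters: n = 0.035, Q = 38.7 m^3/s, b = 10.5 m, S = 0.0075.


We use the wide-channel approximation y_n = (n*Q/(b*sqrt(S)))^(3/5).
sqrt(S) = sqrt(0.0075) = 0.086603.
Numerator: n*Q = 0.035 * 38.7 = 1.3545.
Denominator: b*sqrt(S) = 10.5 * 0.086603 = 0.909331.
arg = 1.4896.
y_n = 1.4896^(3/5) = 1.2701 m.

1.2701


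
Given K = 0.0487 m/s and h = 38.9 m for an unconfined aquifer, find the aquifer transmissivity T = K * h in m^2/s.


Transmissivity is defined as T = K * h.
T = 0.0487 * 38.9
  = 1.8944 m^2/s.

1.8944


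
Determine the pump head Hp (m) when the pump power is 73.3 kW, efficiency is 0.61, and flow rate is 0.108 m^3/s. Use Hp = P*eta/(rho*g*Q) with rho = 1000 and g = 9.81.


Pump head formula: Hp = P * eta / (rho * g * Q).
Numerator: P * eta = 73.3 * 1000 * 0.61 = 44713.0 W.
Denominator: rho * g * Q = 1000 * 9.81 * 0.108 = 1059.48.
Hp = 44713.0 / 1059.48 = 42.2 m.

42.2


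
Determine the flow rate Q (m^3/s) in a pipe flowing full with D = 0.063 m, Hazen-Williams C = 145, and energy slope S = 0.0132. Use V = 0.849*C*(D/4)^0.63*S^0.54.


For a full circular pipe, R = D/4 = 0.063/4 = 0.0158 m.
V = 0.849 * 145 * 0.0158^0.63 * 0.0132^0.54
  = 0.849 * 145 * 0.073162 * 0.09663
  = 0.8703 m/s.
Pipe area A = pi*D^2/4 = pi*0.063^2/4 = 0.0031 m^2.
Q = A * V = 0.0031 * 0.8703 = 0.0027 m^3/s.

0.0027


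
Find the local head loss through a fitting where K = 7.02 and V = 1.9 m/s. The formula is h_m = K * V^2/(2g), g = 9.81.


Minor loss formula: h_m = K * V^2/(2g).
V^2 = 1.9^2 = 3.61.
V^2/(2g) = 3.61 / 19.62 = 0.184 m.
h_m = 7.02 * 0.184 = 1.2917 m.

1.2917


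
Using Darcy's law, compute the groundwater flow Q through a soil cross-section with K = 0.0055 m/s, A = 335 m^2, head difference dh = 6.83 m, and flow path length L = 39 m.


Darcy's law: Q = K * A * i, where i = dh/L.
Hydraulic gradient i = 6.83 / 39 = 0.175128.
Q = 0.0055 * 335 * 0.175128
  = 0.3227 m^3/s.

0.3227


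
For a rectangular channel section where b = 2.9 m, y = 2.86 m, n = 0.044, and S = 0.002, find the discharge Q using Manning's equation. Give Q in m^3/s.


For a rectangular channel, the cross-sectional area A = b * y = 2.9 * 2.86 = 8.29 m^2.
The wetted perimeter P = b + 2y = 2.9 + 2*2.86 = 8.62 m.
Hydraulic radius R = A/P = 8.29/8.62 = 0.9622 m.
Velocity V = (1/n)*R^(2/3)*S^(1/2) = (1/0.044)*0.9622^(2/3)*0.002^(1/2) = 0.9906 m/s.
Discharge Q = A * V = 8.29 * 0.9906 = 8.216 m^3/s.

8.216


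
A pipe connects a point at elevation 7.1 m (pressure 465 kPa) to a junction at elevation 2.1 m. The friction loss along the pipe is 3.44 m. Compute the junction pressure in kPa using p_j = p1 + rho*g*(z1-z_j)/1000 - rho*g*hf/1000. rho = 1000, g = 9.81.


Junction pressure: p_j = p1 + rho*g*(z1 - z_j)/1000 - rho*g*hf/1000.
Elevation term = 1000*9.81*(7.1 - 2.1)/1000 = 49.05 kPa.
Friction term = 1000*9.81*3.44/1000 = 33.746 kPa.
p_j = 465 + 49.05 - 33.746 = 480.3 kPa.

480.3


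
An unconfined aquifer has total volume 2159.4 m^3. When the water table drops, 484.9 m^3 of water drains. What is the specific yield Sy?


Specific yield Sy = Volume drained / Total volume.
Sy = 484.9 / 2159.4
   = 0.2246.

0.2246


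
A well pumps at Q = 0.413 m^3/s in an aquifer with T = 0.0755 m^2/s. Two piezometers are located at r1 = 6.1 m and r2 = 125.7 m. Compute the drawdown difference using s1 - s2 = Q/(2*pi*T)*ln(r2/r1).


Thiem equation: s1 - s2 = Q/(2*pi*T) * ln(r2/r1).
ln(r2/r1) = ln(125.7/6.1) = 3.0256.
Q/(2*pi*T) = 0.413 / (2*pi*0.0755) = 0.413 / 0.4744 = 0.8706.
s1 - s2 = 0.8706 * 3.0256 = 2.6341 m.

2.6341


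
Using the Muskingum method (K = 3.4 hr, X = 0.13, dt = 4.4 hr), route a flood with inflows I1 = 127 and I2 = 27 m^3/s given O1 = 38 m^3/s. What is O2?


Muskingum coefficients:
denom = 2*K*(1-X) + dt = 2*3.4*(1-0.13) + 4.4 = 10.316.
C0 = (dt - 2*K*X)/denom = (4.4 - 2*3.4*0.13)/10.316 = 0.3408.
C1 = (dt + 2*K*X)/denom = (4.4 + 2*3.4*0.13)/10.316 = 0.5122.
C2 = (2*K*(1-X) - dt)/denom = 0.147.
O2 = C0*I2 + C1*I1 + C2*O1
   = 0.3408*27 + 0.5122*127 + 0.147*38
   = 79.84 m^3/s.

79.84


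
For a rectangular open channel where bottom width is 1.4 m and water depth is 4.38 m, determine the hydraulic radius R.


For a rectangular section:
Flow area A = b * y = 1.4 * 4.38 = 6.13 m^2.
Wetted perimeter P = b + 2y = 1.4 + 2*4.38 = 10.16 m.
Hydraulic radius R = A/P = 6.13 / 10.16 = 0.6035 m.

0.6035


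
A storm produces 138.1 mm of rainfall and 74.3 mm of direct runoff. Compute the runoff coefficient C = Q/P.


The runoff coefficient C = runoff depth / rainfall depth.
C = 74.3 / 138.1
  = 0.538.

0.538


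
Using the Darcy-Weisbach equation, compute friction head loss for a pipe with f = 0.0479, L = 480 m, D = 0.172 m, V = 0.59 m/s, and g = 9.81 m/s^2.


Darcy-Weisbach equation: h_f = f * (L/D) * V^2/(2g).
f * L/D = 0.0479 * 480/0.172 = 133.6744.
V^2/(2g) = 0.59^2 / (2*9.81) = 0.3481 / 19.62 = 0.0177 m.
h_f = 133.6744 * 0.0177 = 2.372 m.

2.372


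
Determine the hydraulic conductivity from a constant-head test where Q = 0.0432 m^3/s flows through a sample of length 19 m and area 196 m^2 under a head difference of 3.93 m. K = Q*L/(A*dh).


From K = Q*L / (A*dh):
Numerator: Q*L = 0.0432 * 19 = 0.8208.
Denominator: A*dh = 196 * 3.93 = 770.28.
K = 0.8208 / 770.28 = 0.001066 m/s.

0.001066


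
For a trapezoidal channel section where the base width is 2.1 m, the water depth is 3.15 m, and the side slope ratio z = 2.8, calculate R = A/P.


For a trapezoidal section with side slope z:
A = (b + z*y)*y = (2.1 + 2.8*3.15)*3.15 = 34.398 m^2.
P = b + 2*y*sqrt(1 + z^2) = 2.1 + 2*3.15*sqrt(1 + 2.8^2) = 20.831 m.
R = A/P = 34.398 / 20.831 = 1.6513 m.

1.6513


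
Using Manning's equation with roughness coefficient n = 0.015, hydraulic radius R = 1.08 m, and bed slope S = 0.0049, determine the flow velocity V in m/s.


Manning's equation gives V = (1/n) * R^(2/3) * S^(1/2).
First, compute R^(2/3) = 1.08^(2/3) = 1.0526.
Next, S^(1/2) = 0.0049^(1/2) = 0.07.
Then 1/n = 1/0.015 = 66.67.
V = 66.67 * 1.0526 * 0.07 = 4.9123 m/s.

4.9123


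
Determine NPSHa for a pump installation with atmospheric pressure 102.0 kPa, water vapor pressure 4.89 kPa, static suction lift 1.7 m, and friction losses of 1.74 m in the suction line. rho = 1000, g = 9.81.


NPSHa = p_atm/(rho*g) - z_s - hf_s - p_vap/(rho*g).
p_atm/(rho*g) = 102.0*1000 / (1000*9.81) = 10.398 m.
p_vap/(rho*g) = 4.89*1000 / (1000*9.81) = 0.498 m.
NPSHa = 10.398 - 1.7 - 1.74 - 0.498
      = 6.46 m.

6.46


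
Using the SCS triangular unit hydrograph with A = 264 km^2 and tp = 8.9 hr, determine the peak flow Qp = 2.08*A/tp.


SCS formula: Qp = 2.08 * A / tp.
Qp = 2.08 * 264 / 8.9
   = 549.12 / 8.9
   = 61.7 m^3/s per cm.

61.7


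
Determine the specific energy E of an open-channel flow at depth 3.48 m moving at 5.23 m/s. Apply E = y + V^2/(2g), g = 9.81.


Specific energy E = y + V^2/(2g).
Velocity head = V^2/(2g) = 5.23^2 / (2*9.81) = 27.3529 / 19.62 = 1.3941 m.
E = 3.48 + 1.3941 = 4.8741 m.

4.8741


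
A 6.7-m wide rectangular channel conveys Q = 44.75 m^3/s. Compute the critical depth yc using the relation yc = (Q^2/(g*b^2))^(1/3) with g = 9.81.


Using yc = (Q^2 / (g * b^2))^(1/3):
Q^2 = 44.75^2 = 2002.56.
g * b^2 = 9.81 * 6.7^2 = 9.81 * 44.89 = 440.37.
Q^2 / (g*b^2) = 2002.56 / 440.37 = 4.5474.
yc = 4.5474^(1/3) = 1.6567 m.

1.6567


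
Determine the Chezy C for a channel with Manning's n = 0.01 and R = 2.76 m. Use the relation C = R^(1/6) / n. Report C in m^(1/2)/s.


The Chezy coefficient relates to Manning's n through C = R^(1/6) / n.
R^(1/6) = 2.76^(1/6) = 1.184363.
C = 1.184363 / 0.01 = 118.44 m^(1/2)/s.

118.44
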